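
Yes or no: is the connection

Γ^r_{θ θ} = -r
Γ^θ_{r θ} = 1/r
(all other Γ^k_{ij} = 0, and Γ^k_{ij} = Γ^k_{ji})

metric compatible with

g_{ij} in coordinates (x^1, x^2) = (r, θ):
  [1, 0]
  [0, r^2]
Using ∇_k g_{ij} = ∂_k g_{ij} - Γ^m_{ki} g_{mj} - Γ^m_{kj} g_{im}:
e.g. ∇_r g_{θθ} = (2*r) - (r) - (r) = 0
Every component ∇_k g_{ij} vanishes: the connection is metric compatible.
Yes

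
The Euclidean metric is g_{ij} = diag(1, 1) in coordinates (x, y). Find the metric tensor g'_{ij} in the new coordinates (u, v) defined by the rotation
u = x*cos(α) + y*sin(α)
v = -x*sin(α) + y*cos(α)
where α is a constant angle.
Invert the transformation: x = u*cos(α) - v*sin(α), y = u*sin(α) + v*cos(α)
g'_{ij} = (∂x^k/∂x'^i)(∂x^l/∂x'^j) g_{kl}; with g_{kl} = δ_{kl} this is Σ_k (∂x^k/∂x'^i)(∂x^k/∂x'^j).
Jacobian: ∂x/∂u = cos(α), ∂x/∂v = -sin(α), ∂y/∂u = sin(α), ∂y/∂v = cos(α)
g'_{uu} = (cos(α))(cos(α)) + (sin(α))(sin(α)) = 1
g'_{uv} = (cos(α))(-sin(α)) + (sin(α))(cos(α)) = 0
g'_{vv} = (-sin(α))(-sin(α)) + (cos(α))(cos(α)) = 1
g'_{ij} = diag(1, 1)
The Euclidean metric is invariant under rotations.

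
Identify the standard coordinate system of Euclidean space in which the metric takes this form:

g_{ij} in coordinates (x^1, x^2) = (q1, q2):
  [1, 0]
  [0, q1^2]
The line element ds^2 = dq1^2 + q1^2 dq2^2 is dr^2 + r^2 dθ^2 with q1 = r, q2 = θ.
polar coordinates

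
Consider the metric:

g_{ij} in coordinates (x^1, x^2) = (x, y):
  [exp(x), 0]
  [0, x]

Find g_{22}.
With x^1 = x, x^2 = y, g_{22} = g_{yy} is the row-2, column-2 entry of the matrix.
g_{22} = x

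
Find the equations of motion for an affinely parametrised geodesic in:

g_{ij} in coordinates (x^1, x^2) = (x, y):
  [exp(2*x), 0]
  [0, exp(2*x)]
Geodesic equation: d^2x^k/dλ^2 + Γ^k_{ij} (dx^i/dλ)(dx^j/dλ) = 0.
Non-zero Christoffel symbols:
Γ^x_{x x} = 1
Γ^x_{y y} = -1
Γ^y_{x y} = 1
Substituting (the symmetric pair Γ^k_{ij}, Γ^k_{ji} combines into a factor 2):
d^2x/dλ^2 + (dx/dλ)^2 - (dy/dλ)^2 = 0
d^2y/dλ^2 + 2 (dx/dλ)(dy/dλ) = 0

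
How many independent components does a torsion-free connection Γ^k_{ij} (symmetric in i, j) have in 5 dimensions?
Γ^k_{ij} has n choices for the upper index and n(n+1)/2 independent symmetric lower index pairs.
Total = 5 × 5×6/2 = 5 × 15 = 75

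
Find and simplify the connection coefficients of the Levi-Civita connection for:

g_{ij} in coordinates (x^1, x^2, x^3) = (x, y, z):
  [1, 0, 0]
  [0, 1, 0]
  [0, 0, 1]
Using Γ^k_{ij} = (1/2) g^{km} (∂_i g_{mj} + ∂_j g_{mi} - ∂_m g_{ij}); the metric is diagonal, so only the m = k term contributes.
Every metric component is constant, so all ∂_m g_{ij} = 0 and every Christoffel symbol vanishes.
All Christoffel symbols are zero.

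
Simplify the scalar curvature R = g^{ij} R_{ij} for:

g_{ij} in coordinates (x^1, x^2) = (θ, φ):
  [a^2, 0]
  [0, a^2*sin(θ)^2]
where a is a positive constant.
Non-zero Christoffel symbols (Γ^k_{ij} = Γ^k_{ji}):
Γ^θ_{φ φ} = -sin(2*θ)/2
Γ^φ_{θ φ} = 1/tan(θ)
Ricci tensor (R_{ij} = R^k_{ikj}): R_{θθ} = 1, R_{θφ} = 0, R_{φφ} = sin(θ)^2
Inverse metric: g^{θθ} = 1/a^2, g^{φφ} = 1/(a^2*sin(θ)^2)
R = g^{ij} R_{ij} = (1/a^2)(1) + (1/(a^2*sin(θ)^2))(sin(θ)^2) = 2/a^2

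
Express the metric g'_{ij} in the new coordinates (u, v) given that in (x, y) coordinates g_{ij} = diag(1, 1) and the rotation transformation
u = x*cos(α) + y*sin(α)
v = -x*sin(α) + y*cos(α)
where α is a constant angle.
Invert the transformation: x = u*cos(α) - v*sin(α), y = u*sin(α) + v*cos(α)
g'_{ij} = (∂x^k/∂x'^i)(∂x^l/∂x'^j) g_{kl}; with g_{kl} = δ_{kl} this is Σ_k (∂x^k/∂x'^i)(∂x^k/∂x'^j).
Jacobian: ∂x/∂u = cos(α), ∂x/∂v = -sin(α), ∂y/∂u = sin(α), ∂y/∂v = cos(α)
g'_{uu} = (cos(α))(cos(α)) + (sin(α))(sin(α)) = 1
g'_{uv} = (cos(α))(-sin(α)) + (sin(α))(cos(α)) = 0
g'_{vv} = (-sin(α))(-sin(α)) + (cos(α))(cos(α)) = 1
g'_{ij} = diag(1, 1)
The Euclidean metric is invariant under rotations.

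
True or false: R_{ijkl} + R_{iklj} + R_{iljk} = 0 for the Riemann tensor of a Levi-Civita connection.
This is the first (algebraic) Bianchi identity.
True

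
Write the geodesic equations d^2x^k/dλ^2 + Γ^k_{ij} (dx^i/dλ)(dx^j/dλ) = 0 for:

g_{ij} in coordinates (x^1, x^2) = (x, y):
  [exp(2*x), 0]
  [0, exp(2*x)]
Geodesic equation: d^2x^k/dλ^2 + Γ^k_{ij} (dx^i/dλ)(dx^j/dλ) = 0.
Non-zero Christoffel symbols:
Γ^x_{x x} = 1
Γ^x_{y y} = -1
Γ^y_{x y} = 1
Substituting (the symmetric pair Γ^k_{ij}, Γ^k_{ji} combines into a factor 2):
d^2x/dλ^2 + (dx/dλ)^2 - (dy/dλ)^2 = 0
d^2y/dλ^2 + 2 (dx/dλ)(dy/dλ) = 0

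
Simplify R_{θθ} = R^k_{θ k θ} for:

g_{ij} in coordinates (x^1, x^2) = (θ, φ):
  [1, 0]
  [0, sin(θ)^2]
Non-zero Christoffel symbols (Γ^k_{ij} = Γ^k_{ji}):
Γ^θ_{φ φ} = -sin(2*θ)/2
Γ^φ_{θ φ} = 1/tan(θ)
R^θ_{θ θ θ} = 0 (a repeated index in an antisymmetric pair)
R^φ_{θ φ θ} = ∂_φ Γ^φ_{θ θ} - ∂_θ Γ^φ_{θ φ} + Γ^φ_{φ m} Γ^m_{θ θ} - Γ^φ_{θ m} Γ^m_{θ φ}
  = (0) - (-1/sin(θ)^2) + (0) - (1/tan(θ)^2) = 1
R_{θθ} = R^θ_{θ θ θ} + R^φ_{θ φ θ} = (0) + (1) = 1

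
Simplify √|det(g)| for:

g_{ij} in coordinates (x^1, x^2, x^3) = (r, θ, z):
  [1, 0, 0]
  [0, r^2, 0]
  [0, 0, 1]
det(g) = r^2
√|det(g)| = r
Volume element: dV = r dr dθ dz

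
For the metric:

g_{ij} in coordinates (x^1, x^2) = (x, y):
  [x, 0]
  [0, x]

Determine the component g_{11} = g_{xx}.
With x^1 = x, x^2 = y, g_{11} = g_{xx} is the row-1, column-1 entry of the matrix.
g_{11} = x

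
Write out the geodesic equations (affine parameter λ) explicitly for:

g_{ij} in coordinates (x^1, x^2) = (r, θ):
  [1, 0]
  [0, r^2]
Geodesic equation: d^2x^k/dλ^2 + Γ^k_{ij} (dx^i/dλ)(dx^j/dλ) = 0.
Non-zero Christoffel symbols:
Γ^r_{θ θ} = -r
Γ^θ_{r θ} = 1/r
Substituting (the symmetric pair Γ^k_{ij}, Γ^k_{ji} combines into a factor 2):
d^2r/dλ^2 - r (dθ/dλ)^2 = 0
d^2θ/dλ^2 + (2/r) (dr/dλ)(dθ/dλ) = 0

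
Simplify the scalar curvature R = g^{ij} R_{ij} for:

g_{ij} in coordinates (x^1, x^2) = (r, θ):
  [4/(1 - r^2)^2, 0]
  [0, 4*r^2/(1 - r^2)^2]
Non-zero Christoffel symbols (Γ^k_{ij} = Γ^k_{ji}):
Γ^r_{r r} = 2*r/(1 - r^2)
Γ^r_{θ θ} = (r^3 + r)/(r^2 - 1)
Γ^θ_{r θ} = (-r^2 - 1)/(r^3 - r)
Ricci tensor (R_{ij} = R^k_{ikj}): R_{rr} = -4/(r^2 - 1)^2, R_{rθ} = 0, R_{θθ} = -4*r^2/(r^2 - 1)^2
Inverse metric: g^{rr} = (1 - r^2)^2/4, g^{θθ} = (1 - r^2)^2/(4*r^2)
R = g^{ij} R_{ij} = ((1 - r^2)^2/4)(-4/(r^2 - 1)^2) + ((1 - r^2)^2/(4*r^2))(-4*r^2/(r^2 - 1)^2) = -2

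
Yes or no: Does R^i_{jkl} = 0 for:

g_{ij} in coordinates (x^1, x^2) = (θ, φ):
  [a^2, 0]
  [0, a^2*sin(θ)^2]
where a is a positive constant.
Non-zero Christoffel symbols:
Γ^θ_{φ φ} = -sin(2*θ)/2
Γ^φ_{θ φ} = 1/tan(θ)
Ricci tensor: R_{θθ} = 1, R_{θφ} = 0, R_{φφ} = sin(θ)^2
The Ricci tensor is non-zero, so the Riemann tensor is non-zero: not flat.
No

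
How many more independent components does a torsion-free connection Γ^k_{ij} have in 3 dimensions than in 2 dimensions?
Independent components in n dimensions: n × n(n+1)/2 = n^2(n+1)/2.
3D: 3 × 6 = 18
2D: 2 × 3 = 6
Difference = 18 - 6 = 12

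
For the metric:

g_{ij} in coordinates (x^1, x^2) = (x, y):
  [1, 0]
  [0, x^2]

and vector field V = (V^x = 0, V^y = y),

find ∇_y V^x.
Non-zero Christoffel symbols:
Γ^x_{y y} = -x
Γ^y_{x y} = 1/x
∇_y V^x = ∂_y V^x + Γ^x_{y j} V^j
  = (0) + (0)(0) + (-x)(y)
  = -x*y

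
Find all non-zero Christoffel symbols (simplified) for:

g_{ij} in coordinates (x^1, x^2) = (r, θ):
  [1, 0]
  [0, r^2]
Using Γ^k_{ij} = (1/2) g^{km} (∂_i g_{mj} + ∂_j g_{mi} - ∂_m g_{ij}); the metric is diagonal, so only the m = k term contributes.
Non-zero symbols (using the symmetry Γ^k_{ij} = Γ^k_{ji}):
Γ^r_{θ θ} = (1/2) g^{rr} (∂_θ g_{rθ} + ∂_θ g_{rθ} - ∂_r g_{θθ}) = (1/2)(1)((0) + (0) - (2*r)) = -r
Γ^θ_{r θ} = (1/2) g^{θθ} (∂_r g_{θθ} + ∂_θ g_{θr} - ∂_θ g_{rθ}) = (1/2)(1/r^2)((2*r) + (0) - (0)) = 1/r
All other Christoffel symbols are zero.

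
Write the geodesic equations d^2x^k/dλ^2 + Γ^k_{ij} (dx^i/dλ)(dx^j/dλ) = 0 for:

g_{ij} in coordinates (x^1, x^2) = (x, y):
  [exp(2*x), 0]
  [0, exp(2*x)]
Geodesic equation: d^2x^k/dλ^2 + Γ^k_{ij} (dx^i/dλ)(dx^j/dλ) = 0.
Non-zero Christoffel symbols:
Γ^x_{x x} = 1
Γ^x_{y y} = -1
Γ^y_{x y} = 1
Substituting (the symmetric pair Γ^k_{ij}, Γ^k_{ji} combines into a factor 2):
d^2x/dλ^2 + (dx/dλ)^2 - (dy/dλ)^2 = 0
d^2y/dλ^2 + 2 (dx/dλ)(dy/dλ) = 0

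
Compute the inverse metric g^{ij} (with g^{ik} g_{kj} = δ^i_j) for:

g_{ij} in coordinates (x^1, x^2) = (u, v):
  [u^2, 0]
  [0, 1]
The metric is diagonal, so g^{ij} is diagonal with entries 1/g_{ii}: diag(1/(u^2), 1).
g^{ij}:
  [1/u^2, 0]
  [0, 1]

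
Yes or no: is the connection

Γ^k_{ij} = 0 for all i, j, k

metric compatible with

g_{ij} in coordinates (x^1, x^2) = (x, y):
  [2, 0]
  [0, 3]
Using ∇_k g_{ij} = ∂_k g_{ij} - Γ^m_{ki} g_{mj} - Γ^m_{kj} g_{im}:
e.g. ∇_x g_{xy} = (0) - (0) - (0) = 0
Every component ∇_k g_{ij} vanishes: the connection is metric compatible.
Yes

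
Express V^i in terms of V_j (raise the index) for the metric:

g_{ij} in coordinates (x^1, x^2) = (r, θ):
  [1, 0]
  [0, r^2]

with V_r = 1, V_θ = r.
Inverse metric (diagonal): g^{rr} = 1, g^{θθ} = 1/r^2
V^i = g^{ij} V_j:
V^r = (1)(1) + (0)(r) = 1
V^θ = (0)(1) + (1/r^2)(r) = 1/r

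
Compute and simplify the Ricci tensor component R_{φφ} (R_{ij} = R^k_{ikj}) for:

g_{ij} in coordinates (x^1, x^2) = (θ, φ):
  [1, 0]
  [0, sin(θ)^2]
Non-zero Christoffel symbols (Γ^k_{ij} = Γ^k_{ji}):
Γ^θ_{φ φ} = -sin(2*θ)/2
Γ^φ_{θ φ} = 1/tan(θ)
R^θ_{φ θ φ} = ∂_θ Γ^θ_{φ φ} - ∂_φ Γ^θ_{φ θ} + Γ^θ_{θ m} Γ^m_{φ φ} - Γ^θ_{φ m} Γ^m_{φ θ}
  = (-cos(2*θ)) - (0) + (0) - (-cos(θ)^2) = sin(θ)^2
R^φ_{φ φ φ} = 0 (a repeated index in an antisymmetric pair)
R_{φφ} = R^θ_{φ θ φ} + R^φ_{φ φ φ} = (sin(θ)^2) + (0) = sin(θ)^2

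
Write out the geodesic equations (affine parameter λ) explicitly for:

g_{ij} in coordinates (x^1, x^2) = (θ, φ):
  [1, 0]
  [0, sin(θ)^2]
Geodesic equation: d^2x^k/dλ^2 + Γ^k_{ij} (dx^i/dλ)(dx^j/dλ) = 0.
Non-zero Christoffel symbols:
Γ^θ_{φ φ} = -sin(2*θ)/2
Γ^φ_{θ φ} = 1/tan(θ)
Substituting (the symmetric pair Γ^k_{ij}, Γ^k_{ji} combines into a factor 2):
d^2θ/dλ^2 - (sin(2*θ)/2) (dφ/dλ)^2 = 0
d^2φ/dλ^2 + (2/tan(θ)) (dθ/dλ)(dφ/dλ) = 0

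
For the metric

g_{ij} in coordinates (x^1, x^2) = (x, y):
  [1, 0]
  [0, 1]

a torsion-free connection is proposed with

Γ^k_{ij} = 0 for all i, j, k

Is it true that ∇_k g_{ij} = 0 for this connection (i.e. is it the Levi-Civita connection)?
Using ∇_k g_{ij} = ∂_k g_{ij} - Γ^m_{ki} g_{mj} - Γ^m_{kj} g_{im}:
e.g. ∇_y g_{xx} = (0) - (0) - (0) = 0
Every component ∇_k g_{ij} vanishes: the connection is metric compatible.
Yes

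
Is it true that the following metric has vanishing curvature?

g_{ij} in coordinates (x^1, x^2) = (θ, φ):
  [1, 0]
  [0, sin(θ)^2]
Non-zero Christoffel symbols:
Γ^θ_{φ φ} = -sin(2*θ)/2
Γ^φ_{θ φ} = 1/tan(θ)
Ricci tensor: R_{θθ} = 1, R_{θφ} = 0, R_{φφ} = sin(θ)^2
The Ricci tensor is non-zero, so the Riemann tensor is non-zero: not flat.
No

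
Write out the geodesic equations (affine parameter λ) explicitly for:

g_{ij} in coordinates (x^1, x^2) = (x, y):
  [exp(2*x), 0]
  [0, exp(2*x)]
Geodesic equation: d^2x^k/dλ^2 + Γ^k_{ij} (dx^i/dλ)(dx^j/dλ) = 0.
Non-zero Christoffel symbols:
Γ^x_{x x} = 1
Γ^x_{y y} = -1
Γ^y_{x y} = 1
Substituting (the symmetric pair Γ^k_{ij}, Γ^k_{ji} combines into a factor 2):
d^2x/dλ^2 + (dx/dλ)^2 - (dy/dλ)^2 = 0
d^2y/dλ^2 + 2 (dx/dλ)(dy/dλ) = 0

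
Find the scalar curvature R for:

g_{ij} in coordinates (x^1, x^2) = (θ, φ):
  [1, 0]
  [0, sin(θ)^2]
Non-zero Christoffel symbols (Γ^k_{ij} = Γ^k_{ji}):
Γ^θ_{φ φ} = -sin(2*θ)/2
Γ^φ_{θ φ} = 1/tan(θ)
Ricci tensor (R_{ij} = R^k_{ikj}): R_{θθ} = 1, R_{θφ} = 0, R_{φφ} = sin(θ)^2
Inverse metric: g^{θθ} = 1, g^{φφ} = 1/sin(θ)^2
R = g^{ij} R_{ij} = (1)(1) + (1/sin(θ)^2)(sin(θ)^2) = 2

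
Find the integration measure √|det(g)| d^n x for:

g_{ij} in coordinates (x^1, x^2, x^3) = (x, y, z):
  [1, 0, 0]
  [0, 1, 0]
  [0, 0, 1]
det(g) = 1
√|det(g)| = 1
Volume element: dV = 1 dx dy dz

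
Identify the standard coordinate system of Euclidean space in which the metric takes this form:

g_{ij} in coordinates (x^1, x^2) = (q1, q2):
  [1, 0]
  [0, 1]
All components are constant and the metric is the identity, i.e. orthonormal rectilinear coordinates.
Cartesian (2D) coordinates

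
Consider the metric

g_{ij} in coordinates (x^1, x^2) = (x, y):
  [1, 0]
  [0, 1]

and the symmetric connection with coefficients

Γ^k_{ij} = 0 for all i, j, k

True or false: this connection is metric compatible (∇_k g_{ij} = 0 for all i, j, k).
Using ∇_k g_{ij} = ∂_k g_{ij} - Γ^m_{ki} g_{mj} - Γ^m_{kj} g_{im}:
e.g. ∇_y g_{xy} = (0) - (0) - (0) = 0
Every component ∇_k g_{ij} vanishes: the connection is metric compatible.
True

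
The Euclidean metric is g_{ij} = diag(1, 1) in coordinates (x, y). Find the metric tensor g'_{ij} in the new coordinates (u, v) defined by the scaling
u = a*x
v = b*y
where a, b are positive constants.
Invert the transformation: x = u/a, y = v/b
g'_{ij} = (∂x^k/∂x'^i)(∂x^l/∂x'^j) g_{kl}; with g_{kl} = δ_{kl} this is Σ_k (∂x^k/∂x'^i)(∂x^k/∂x'^j).
Jacobian: ∂x/∂u = 1/a, ∂x/∂v = 0, ∂y/∂u = 0, ∂y/∂v = 1/b
g'_{uu} = (1/a)(1/a) + (0)(0) = 1/a^2
g'_{uv} = (1/a)(0) + (0)(1/b) = 0
g'_{vv} = (0)(0) + (1/b)(1/b) = 1/b^2
g'_{ij} = diag(1/a^2, 1/b^2)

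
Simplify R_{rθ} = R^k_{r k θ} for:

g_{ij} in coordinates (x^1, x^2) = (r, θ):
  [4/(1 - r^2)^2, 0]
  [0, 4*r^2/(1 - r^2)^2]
Non-zero Christoffel symbols (Γ^k_{ij} = Γ^k_{ji}):
Γ^r_{r r} = 2*r/(1 - r^2)
Γ^r_{θ θ} = (r^3 + r)/(r^2 - 1)
Γ^θ_{r θ} = (-r^2 - 1)/(r^3 - r)
R^r_{r r θ} = 0 (a repeated index in an antisymmetric pair)
R^θ_{r θ θ} = 0 (a repeated index in an antisymmetric pair)
R_{rθ} = R^r_{r r θ} + R^θ_{r θ θ} = (0) + (0) = 0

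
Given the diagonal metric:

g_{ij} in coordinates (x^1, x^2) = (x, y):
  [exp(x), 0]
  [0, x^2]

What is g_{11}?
With x^1 = x, x^2 = y, g_{11} = g_{xx} is the row-1, column-1 entry of the matrix.
g_{11} = exp(x)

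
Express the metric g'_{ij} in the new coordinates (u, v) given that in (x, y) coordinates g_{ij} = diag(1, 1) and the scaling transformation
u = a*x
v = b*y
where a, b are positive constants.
Invert the transformation: x = u/a, y = v/b
g'_{ij} = (∂x^k/∂x'^i)(∂x^l/∂x'^j) g_{kl}; with g_{kl} = δ_{kl} this is Σ_k (∂x^k/∂x'^i)(∂x^k/∂x'^j).
Jacobian: ∂x/∂u = 1/a, ∂x/∂v = 0, ∂y/∂u = 0, ∂y/∂v = 1/b
g'_{uu} = (1/a)(1/a) + (0)(0) = 1/a^2
g'_{uv} = (1/a)(0) + (0)(1/b) = 0
g'_{vv} = (0)(0) + (1/b)(1/b) = 1/b^2
g'_{ij} = diag(1/a^2, 1/b^2)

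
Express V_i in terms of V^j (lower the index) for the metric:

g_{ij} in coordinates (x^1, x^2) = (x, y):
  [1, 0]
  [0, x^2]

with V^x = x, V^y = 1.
V_i = g_{ij} V^j:
V_x = (1)(x) + (0)(1) = x
V_y = (0)(x) + (x^2)(1) = x^2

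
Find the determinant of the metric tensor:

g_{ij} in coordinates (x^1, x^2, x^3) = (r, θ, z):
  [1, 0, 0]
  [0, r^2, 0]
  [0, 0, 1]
Diagonal metric: det(g) = g_{11}·g_{22}·g_{33}
= (1)·(r^2)·(1)
det(g) = r^2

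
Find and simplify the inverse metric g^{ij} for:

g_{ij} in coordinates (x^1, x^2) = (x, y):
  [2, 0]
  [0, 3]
The metric is diagonal, so g^{ij} is diagonal with entries 1/g_{ii}: diag(1/2, 1/3).
g^{ij}:
  [1/2, 0]
  [0, 1/3]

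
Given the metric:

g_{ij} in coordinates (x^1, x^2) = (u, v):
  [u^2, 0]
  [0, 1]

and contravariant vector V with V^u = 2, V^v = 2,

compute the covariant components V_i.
V_i = g_{ij} V^j:
V_u = (u^2)(2) + (0)(2) = 2*u^2
V_v = (0)(2) + (1)(2) = 2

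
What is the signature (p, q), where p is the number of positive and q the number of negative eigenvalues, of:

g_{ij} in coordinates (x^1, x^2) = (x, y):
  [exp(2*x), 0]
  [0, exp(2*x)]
The metric is diagonal, so its eigenvalues are the diagonal entries: exp(2*x), exp(2*x) (at a generic point, where coordinate-dependent entries are positive).
2 positive, 0 negative.
(2, 0) - Riemannian (positive definite)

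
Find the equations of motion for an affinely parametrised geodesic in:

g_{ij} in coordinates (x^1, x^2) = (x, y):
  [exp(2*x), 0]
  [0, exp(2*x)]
Geodesic equation: d^2x^k/dλ^2 + Γ^k_{ij} (dx^i/dλ)(dx^j/dλ) = 0.
Non-zero Christoffel symbols:
Γ^x_{x x} = 1
Γ^x_{y y} = -1
Γ^y_{x y} = 1
Substituting (the symmetric pair Γ^k_{ij}, Γ^k_{ji} combines into a factor 2):
d^2x/dλ^2 + (dx/dλ)^2 - (dy/dλ)^2 = 0
d^2y/dλ^2 + 2 (dx/dλ)(dy/dλ) = 0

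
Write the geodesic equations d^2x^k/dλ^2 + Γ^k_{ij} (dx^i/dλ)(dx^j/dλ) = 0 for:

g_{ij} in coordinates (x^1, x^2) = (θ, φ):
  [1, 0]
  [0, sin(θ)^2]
Geodesic equation: d^2x^k/dλ^2 + Γ^k_{ij} (dx^i/dλ)(dx^j/dλ) = 0.
Non-zero Christoffel symbols:
Γ^θ_{φ φ} = -sin(2*θ)/2
Γ^φ_{θ φ} = 1/tan(θ)
Substituting (the symmetric pair Γ^k_{ij}, Γ^k_{ji} combines into a factor 2):
d^2θ/dλ^2 - (sin(2*θ)/2) (dφ/dλ)^2 = 0
d^2φ/dλ^2 + (2/tan(θ)) (dθ/dλ)(dφ/dλ) = 0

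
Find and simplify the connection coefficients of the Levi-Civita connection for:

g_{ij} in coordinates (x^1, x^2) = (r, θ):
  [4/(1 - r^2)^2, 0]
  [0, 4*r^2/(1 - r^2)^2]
Using Γ^k_{ij} = (1/2) g^{km} (∂_i g_{mj} + ∂_j g_{mi} - ∂_m g_{ij}); the metric is diagonal, so only the m = k term contributes.
Non-zero symbols (using the symmetry Γ^k_{ij} = Γ^k_{ji}):
Γ^r_{r r} = (1/2) g^{rr} (∂_r g_{rr} + ∂_r g_{rr} - ∂_r g_{rr}) = (1/2)((1 - r^2)^2/4)((16*r/(1 - r^2)^3) + (16*r/(1 - r^2)^3) - (16*r/(1 - r^2)^3)) = 2*r/(1 - r^2)
Γ^r_{θ θ} = (1/2) g^{rr} (∂_θ g_{rθ} + ∂_θ g_{rθ} - ∂_r g_{θθ}) = (1/2)((1 - r^2)^2/4)((0) + (0) - (-8*(r^3 + r)/(r^2 - 1)^3)) = (r^3 + r)/(r^2 - 1)
Γ^θ_{r θ} = (1/2) g^{θθ} (∂_r g_{θθ} + ∂_θ g_{θr} - ∂_θ g_{rθ}) = (1/2)((1 - r^2)^2/(4*r^2))((-8*(r^3 + r)/(r^2 - 1)^3) + (0) - (0)) = (-r^2 - 1)/(r^3 - r)
All other Christoffel symbols are zero.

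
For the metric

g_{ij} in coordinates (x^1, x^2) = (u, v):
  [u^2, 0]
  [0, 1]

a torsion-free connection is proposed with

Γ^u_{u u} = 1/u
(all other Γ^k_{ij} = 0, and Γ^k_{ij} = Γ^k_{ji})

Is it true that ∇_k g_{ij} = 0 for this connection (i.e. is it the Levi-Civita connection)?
Using ∇_k g_{ij} = ∂_k g_{ij} - Γ^m_{ki} g_{mj} - Γ^m_{kj} g_{im}:
e.g. ∇_u g_{uu} = (2*u) - (u) - (u) = 0
Every component ∇_k g_{ij} vanishes: the connection is metric compatible.
Yes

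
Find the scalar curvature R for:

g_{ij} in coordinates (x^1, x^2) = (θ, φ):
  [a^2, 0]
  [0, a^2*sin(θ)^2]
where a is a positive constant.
Non-zero Christoffel symbols (Γ^k_{ij} = Γ^k_{ji}):
Γ^θ_{φ φ} = -sin(2*θ)/2
Γ^φ_{θ φ} = 1/tan(θ)
Ricci tensor (R_{ij} = R^k_{ikj}): R_{θθ} = 1, R_{θφ} = 0, R_{φφ} = sin(θ)^2
Inverse metric: g^{θθ} = 1/a^2, g^{φφ} = 1/(a^2*sin(θ)^2)
R = g^{ij} R_{ij} = (1/a^2)(1) + (1/(a^2*sin(θ)^2))(sin(θ)^2) = 2/a^2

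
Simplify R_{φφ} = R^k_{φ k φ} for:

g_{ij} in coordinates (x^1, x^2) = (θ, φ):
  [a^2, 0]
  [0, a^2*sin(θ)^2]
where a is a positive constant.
Non-zero Christoffel symbols (Γ^k_{ij} = Γ^k_{ji}):
Γ^θ_{φ φ} = -sin(2*θ)/2
Γ^φ_{θ φ} = 1/tan(θ)
R^θ_{φ θ φ} = ∂_θ Γ^θ_{φ φ} - ∂_φ Γ^θ_{φ θ} + Γ^θ_{θ m} Γ^m_{φ φ} - Γ^θ_{φ m} Γ^m_{φ θ}
  = (-cos(2*θ)) - (0) + (0) - (-cos(θ)^2) = sin(θ)^2
R^φ_{φ φ φ} = 0 (a repeated index in an antisymmetric pair)
R_{φφ} = R^θ_{φ θ φ} + R^φ_{φ φ φ} = (sin(θ)^2) + (0) = sin(θ)^2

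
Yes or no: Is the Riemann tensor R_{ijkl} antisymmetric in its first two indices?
R_{ijkl} = -R_{jikl} (follows from metric compatibility).
Yes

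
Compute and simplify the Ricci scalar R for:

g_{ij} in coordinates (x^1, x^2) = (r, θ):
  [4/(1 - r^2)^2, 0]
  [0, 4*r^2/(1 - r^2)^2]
Non-zero Christoffel symbols (Γ^k_{ij} = Γ^k_{ji}):
Γ^r_{r r} = 2*r/(1 - r^2)
Γ^r_{θ θ} = (r^3 + r)/(r^2 - 1)
Γ^θ_{r θ} = (-r^2 - 1)/(r^3 - r)
Ricci tensor (R_{ij} = R^k_{ikj}): R_{rr} = -4/(r^2 - 1)^2, R_{rθ} = 0, R_{θθ} = -4*r^2/(r^2 - 1)^2
Inverse metric: g^{rr} = (1 - r^2)^2/4, g^{θθ} = (1 - r^2)^2/(4*r^2)
R = g^{ij} R_{ij} = ((1 - r^2)^2/4)(-4/(r^2 - 1)^2) + ((1 - r^2)^2/(4*r^2))(-4*r^2/(r^2 - 1)^2) = -2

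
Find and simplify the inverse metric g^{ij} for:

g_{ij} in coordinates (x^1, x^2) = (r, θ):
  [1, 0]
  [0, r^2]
The metric is diagonal, so g^{ij} is diagonal with entries 1/g_{ii}: diag(1, 1/(r^2)).
g^{ij}:
  [1, 0]
  [0, 1/r^2]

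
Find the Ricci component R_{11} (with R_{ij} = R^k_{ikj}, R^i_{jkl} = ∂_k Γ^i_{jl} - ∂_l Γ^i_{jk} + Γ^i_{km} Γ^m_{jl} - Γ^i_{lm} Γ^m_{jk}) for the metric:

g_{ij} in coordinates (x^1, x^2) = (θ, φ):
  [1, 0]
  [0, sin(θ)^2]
Non-zero Christoffel symbols (Γ^k_{ij} = Γ^k_{ji}):
Γ^θ_{φ φ} = -sin(2*θ)/2
Γ^φ_{θ φ} = 1/tan(θ)
R^θ_{θ θ θ} = 0 (a repeated index in an antisymmetric pair)
R^φ_{θ φ θ} = ∂_φ Γ^φ_{θ θ} - ∂_θ Γ^φ_{θ φ} + Γ^φ_{φ m} Γ^m_{θ θ} - Γ^φ_{θ m} Γ^m_{θ φ}
  = (0) - (-1/sin(θ)^2) + (0) - (1/tan(θ)^2) = 1
R_{θθ} = R^θ_{θ θ θ} + R^φ_{θ φ θ} = (0) + (1) = 1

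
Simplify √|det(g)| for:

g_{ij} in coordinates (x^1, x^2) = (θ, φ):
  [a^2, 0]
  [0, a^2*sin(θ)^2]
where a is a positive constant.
det(g) = a^4*sin(θ)^2
√|det(g)| = a^2*sin(θ) (taking 0 < θ < π so that |sin(θ)| = sin(θ))
Volume element: dV = a^2*sin(θ) dθ dφ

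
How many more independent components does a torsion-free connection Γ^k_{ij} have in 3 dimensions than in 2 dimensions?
Independent components in n dimensions: n × n(n+1)/2 = n^2(n+1)/2.
3D: 3 × 6 = 18
2D: 2 × 3 = 6
Difference = 18 - 6 = 12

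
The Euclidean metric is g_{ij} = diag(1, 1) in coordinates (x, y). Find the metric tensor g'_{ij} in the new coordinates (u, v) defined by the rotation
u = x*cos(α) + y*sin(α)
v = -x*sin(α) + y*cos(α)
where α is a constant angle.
Invert the transformation: x = u*cos(α) - v*sin(α), y = u*sin(α) + v*cos(α)
g'_{ij} = (∂x^k/∂x'^i)(∂x^l/∂x'^j) g_{kl}; with g_{kl} = δ_{kl} this is Σ_k (∂x^k/∂x'^i)(∂x^k/∂x'^j).
Jacobian: ∂x/∂u = cos(α), ∂x/∂v = -sin(α), ∂y/∂u = sin(α), ∂y/∂v = cos(α)
g'_{uu} = (cos(α))(cos(α)) + (sin(α))(sin(α)) = 1
g'_{uv} = (cos(α))(-sin(α)) + (sin(α))(cos(α)) = 0
g'_{vv} = (-sin(α))(-sin(α)) + (cos(α))(cos(α)) = 1
g'_{ij} = diag(1, 1)
The Euclidean metric is invariant under rotations.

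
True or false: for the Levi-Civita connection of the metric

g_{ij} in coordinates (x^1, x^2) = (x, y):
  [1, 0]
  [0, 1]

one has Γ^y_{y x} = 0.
Γ^y_{y x} = (1/2) g^{yy} (∂_y g_{yx} + ∂_x g_{yy} - ∂_y g_{yx}) = (1/2)(1)((0) + (0) - (0)) = 0
This equals the proposed value 0.
True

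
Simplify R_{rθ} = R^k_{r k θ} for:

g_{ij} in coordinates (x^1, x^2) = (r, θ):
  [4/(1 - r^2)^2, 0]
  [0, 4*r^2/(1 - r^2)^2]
Non-zero Christoffel symbols (Γ^k_{ij} = Γ^k_{ji}):
Γ^r_{r r} = 2*r/(1 - r^2)
Γ^r_{θ θ} = (r^3 + r)/(r^2 - 1)
Γ^θ_{r θ} = (-r^2 - 1)/(r^3 - r)
R^r_{r r θ} = 0 (a repeated index in an antisymmetric pair)
R^θ_{r θ θ} = 0 (a repeated index in an antisymmetric pair)
R_{rθ} = R^r_{r r θ} + R^θ_{r θ θ} = (0) + (0) = 0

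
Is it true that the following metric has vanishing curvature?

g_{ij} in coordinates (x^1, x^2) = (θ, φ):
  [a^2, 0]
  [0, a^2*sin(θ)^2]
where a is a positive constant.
Non-zero Christoffel symbols:
Γ^θ_{φ φ} = -sin(2*θ)/2
Γ^φ_{θ φ} = 1/tan(θ)
Ricci tensor: R_{θθ} = 1, R_{θφ} = 0, R_{φφ} = sin(θ)^2
The Ricci tensor is non-zero, so the Riemann tensor is non-zero: not flat.
No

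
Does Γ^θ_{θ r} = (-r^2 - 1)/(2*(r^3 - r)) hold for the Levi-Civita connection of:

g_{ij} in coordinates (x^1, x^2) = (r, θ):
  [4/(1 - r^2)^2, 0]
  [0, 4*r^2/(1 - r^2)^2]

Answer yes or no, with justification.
Γ^θ_{θ r} = (1/2) g^{θθ} (∂_θ g_{θr} + ∂_r g_{θθ} - ∂_θ g_{θr}) = (1/2)((1 - r^2)^2/(4*r^2))((0) + (-8*(r^3 + r)/(r^2 - 1)^3) - (0)) = (-r^2 - 1)/(r^3 - r)
This differs from the proposed value (-r^2 - 1)/(2*(r^3 - r)).
No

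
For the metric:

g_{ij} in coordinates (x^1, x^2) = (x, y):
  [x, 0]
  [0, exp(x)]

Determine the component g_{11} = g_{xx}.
With x^1 = x, x^2 = y, g_{11} = g_{xx} is the row-1, column-1 entry of the matrix.
g_{11} = x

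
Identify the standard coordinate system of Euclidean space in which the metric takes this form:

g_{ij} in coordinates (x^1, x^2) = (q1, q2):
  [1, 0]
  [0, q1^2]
The line element ds^2 = dq1^2 + q1^2 dq2^2 is dr^2 + r^2 dθ^2 with q1 = r, q2 = θ.
polar coordinates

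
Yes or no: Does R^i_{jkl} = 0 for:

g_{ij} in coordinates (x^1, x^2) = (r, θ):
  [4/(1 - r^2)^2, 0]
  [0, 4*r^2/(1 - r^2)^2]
Non-zero Christoffel symbols:
Γ^r_{r r} = 2*r/(1 - r^2)
Γ^r_{θ θ} = (r^3 + r)/(r^2 - 1)
Γ^θ_{r θ} = (-r^2 - 1)/(r^3 - r)
Ricci tensor: R_{rr} = -4/(r^2 - 1)^2, R_{rθ} = 0, R_{θθ} = -4*r^2/(r^2 - 1)^2
The Ricci tensor is non-zero, so the Riemann tensor is non-zero: not flat.
No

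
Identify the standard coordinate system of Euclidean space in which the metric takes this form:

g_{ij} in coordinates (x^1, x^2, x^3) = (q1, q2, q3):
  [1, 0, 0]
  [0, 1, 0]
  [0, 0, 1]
All components are constant and the metric is the identity, i.e. orthonormal rectilinear coordinates.
Cartesian (3D) coordinates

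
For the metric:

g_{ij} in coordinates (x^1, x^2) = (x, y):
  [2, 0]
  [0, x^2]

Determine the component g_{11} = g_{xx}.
With x^1 = x, x^2 = y, g_{11} = g_{xx} is the row-1, column-1 entry of the matrix.
g_{11} = 2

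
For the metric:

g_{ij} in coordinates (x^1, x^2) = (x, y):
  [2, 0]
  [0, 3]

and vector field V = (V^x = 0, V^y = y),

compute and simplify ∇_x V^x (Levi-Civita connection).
All Christoffel symbols are zero.
∇_x V^x = ∂_x V^x + Γ^x_{x j} V^j
  = (0) + (0)(0) + (0)(y)
  = 0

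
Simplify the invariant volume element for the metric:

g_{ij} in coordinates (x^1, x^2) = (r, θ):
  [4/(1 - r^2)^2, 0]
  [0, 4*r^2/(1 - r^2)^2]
det(g) = 16*r^2/(1 - r^2)^4
√|det(g)| = 4*r/(r^2 - 1)^2
Volume element: dV = 4*r/(r^2 - 1)^2 dr dθ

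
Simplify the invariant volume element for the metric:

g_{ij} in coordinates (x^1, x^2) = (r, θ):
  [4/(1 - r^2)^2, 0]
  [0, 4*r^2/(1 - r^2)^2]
det(g) = 16*r^2/(1 - r^2)^4
√|det(g)| = 4*r/(r^2 - 1)^2
Volume element: dV = 4*r/(r^2 - 1)^2 dr dθ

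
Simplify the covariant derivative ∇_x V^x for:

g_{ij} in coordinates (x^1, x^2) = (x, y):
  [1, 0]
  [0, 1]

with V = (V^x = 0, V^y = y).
All Christoffel symbols are zero.
∇_x V^x = ∂_x V^x + Γ^x_{x j} V^j
  = (0) + (0)(0) + (0)(y)
  = 0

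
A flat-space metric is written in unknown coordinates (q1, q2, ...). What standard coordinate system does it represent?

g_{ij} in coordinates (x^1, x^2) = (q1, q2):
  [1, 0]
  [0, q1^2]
The line element ds^2 = dq1^2 + q1^2 dq2^2 is dr^2 + r^2 dθ^2 with q1 = r, q2 = θ.
polar coordinates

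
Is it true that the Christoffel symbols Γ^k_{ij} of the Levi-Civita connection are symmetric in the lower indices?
The Levi-Civita connection is torsion-free, which is exactly Γ^k_{ij} = Γ^k_{ji}.
Yes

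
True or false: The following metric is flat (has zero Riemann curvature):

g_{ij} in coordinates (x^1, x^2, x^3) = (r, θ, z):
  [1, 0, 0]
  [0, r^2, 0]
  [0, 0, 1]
Non-zero Christoffel symbols:
Γ^r_{θ θ} = -r
Γ^θ_{r θ} = 1/r
Ricci tensor: R_{rr} = 0, R_{rθ} = 0, R_{rz} = 0, R_{θθ} = 0, R_{θz} = 0, R_{zz} = 0
All R_{ij} vanish; in 3 dimensions the Riemann tensor is fully determined by the Ricci tensor, so R^i_{jkl} = 0: the metric is flat (curvilinear coordinates on flat space).
True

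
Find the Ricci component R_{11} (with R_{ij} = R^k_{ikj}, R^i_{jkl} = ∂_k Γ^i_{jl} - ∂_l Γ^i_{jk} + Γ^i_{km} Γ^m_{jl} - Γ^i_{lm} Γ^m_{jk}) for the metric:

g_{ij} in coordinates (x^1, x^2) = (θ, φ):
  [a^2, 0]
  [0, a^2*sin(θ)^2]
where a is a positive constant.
Non-zero Christoffel symbols (Γ^k_{ij} = Γ^k_{ji}):
Γ^θ_{φ φ} = -sin(2*θ)/2
Γ^φ_{θ φ} = 1/tan(θ)
R^θ_{θ θ θ} = 0 (a repeated index in an antisymmetric pair)
R^φ_{θ φ θ} = ∂_φ Γ^φ_{θ θ} - ∂_θ Γ^φ_{θ φ} + Γ^φ_{φ m} Γ^m_{θ θ} - Γ^φ_{θ m} Γ^m_{θ φ}
  = (0) - (-1/sin(θ)^2) + (0) - (1/tan(θ)^2) = 1
R_{θθ} = R^θ_{θ θ θ} + R^φ_{θ φ θ} = (0) + (1) = 1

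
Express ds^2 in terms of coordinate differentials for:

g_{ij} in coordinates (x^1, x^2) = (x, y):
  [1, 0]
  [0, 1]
ds^2 = g_{ij} dx^i dx^j; only the non-zero components contribute.
ds^2 = dx^2 + dy^2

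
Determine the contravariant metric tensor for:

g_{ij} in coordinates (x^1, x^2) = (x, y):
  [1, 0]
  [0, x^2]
The metric is diagonal, so g^{ij} is diagonal with entries 1/g_{ii}: diag(1, 1/(x^2)).
g^{ij}:
  [1, 0]
  [0, 1/x^2]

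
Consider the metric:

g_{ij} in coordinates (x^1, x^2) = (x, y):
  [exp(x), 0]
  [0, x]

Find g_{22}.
With x^1 = x, x^2 = y, g_{22} = g_{yy} is the row-2, column-2 entry of the matrix.
g_{22} = x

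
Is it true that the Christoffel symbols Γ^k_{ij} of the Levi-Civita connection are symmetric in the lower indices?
The Levi-Civita connection is torsion-free, which is exactly Γ^k_{ij} = Γ^k_{ji}.
Yes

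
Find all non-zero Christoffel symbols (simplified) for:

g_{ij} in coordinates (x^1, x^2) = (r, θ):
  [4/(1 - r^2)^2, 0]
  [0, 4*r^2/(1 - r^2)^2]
Using Γ^k_{ij} = (1/2) g^{km} (∂_i g_{mj} + ∂_j g_{mi} - ∂_m g_{ij}); the metric is diagonal, so only the m = k term contributes.
Non-zero symbols (using the symmetry Γ^k_{ij} = Γ^k_{ji}):
Γ^r_{r r} = (1/2) g^{rr} (∂_r g_{rr} + ∂_r g_{rr} - ∂_r g_{rr}) = (1/2)((1 - r^2)^2/4)((16*r/(1 - r^2)^3) + (16*r/(1 - r^2)^3) - (16*r/(1 - r^2)^3)) = 2*r/(1 - r^2)
Γ^r_{θ θ} = (1/2) g^{rr} (∂_θ g_{rθ} + ∂_θ g_{rθ} - ∂_r g_{θθ}) = (1/2)((1 - r^2)^2/4)((0) + (0) - (-8*(r^3 + r)/(r^2 - 1)^3)) = (r^3 + r)/(r^2 - 1)
Γ^θ_{r θ} = (1/2) g^{θθ} (∂_r g_{θθ} + ∂_θ g_{θr} - ∂_θ g_{rθ}) = (1/2)((1 - r^2)^2/(4*r^2))((-8*(r^3 + r)/(r^2 - 1)^3) + (0) - (0)) = (-r^2 - 1)/(r^3 - r)
All other Christoffel symbols are zero.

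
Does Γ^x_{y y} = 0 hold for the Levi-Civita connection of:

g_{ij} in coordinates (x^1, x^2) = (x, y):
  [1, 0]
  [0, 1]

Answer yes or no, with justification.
Γ^x_{y y} = (1/2) g^{xx} (∂_y g_{xy} + ∂_y g_{xy} - ∂_x g_{yy}) = (1/2)(1)((0) + (0) - (0)) = 0
This equals the proposed value 0.
Yes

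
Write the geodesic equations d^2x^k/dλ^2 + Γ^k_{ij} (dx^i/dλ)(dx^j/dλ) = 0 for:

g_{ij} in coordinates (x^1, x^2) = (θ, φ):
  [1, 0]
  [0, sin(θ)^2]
Geodesic equation: d^2x^k/dλ^2 + Γ^k_{ij} (dx^i/dλ)(dx^j/dλ) = 0.
Non-zero Christoffel symbols:
Γ^θ_{φ φ} = -sin(2*θ)/2
Γ^φ_{θ φ} = 1/tan(θ)
Substituting (the symmetric pair Γ^k_{ij}, Γ^k_{ji} combines into a factor 2):
d^2θ/dλ^2 - (sin(2*θ)/2) (dφ/dλ)^2 = 0
d^2φ/dλ^2 + (2/tan(θ)) (dθ/dλ)(dφ/dλ) = 0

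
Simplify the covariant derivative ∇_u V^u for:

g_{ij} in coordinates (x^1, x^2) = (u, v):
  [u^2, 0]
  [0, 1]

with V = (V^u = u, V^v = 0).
Non-zero Christoffel symbols:
Γ^u_{u u} = 1/u
∇_u V^u = ∂_u V^u + Γ^u_{u j} V^j
  = (1) + (1/u)(u) + (0)(0)
  = 2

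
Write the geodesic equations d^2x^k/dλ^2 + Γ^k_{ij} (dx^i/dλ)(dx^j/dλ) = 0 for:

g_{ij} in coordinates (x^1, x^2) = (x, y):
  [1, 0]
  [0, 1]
Geodesic equation: d^2x^k/dλ^2 + Γ^k_{ij} (dx^i/dλ)(dx^j/dλ) = 0.
All Christoffel symbols vanish, so the geodesics are straight lines:
d^2x/dλ^2 = 0
d^2y/dλ^2 = 0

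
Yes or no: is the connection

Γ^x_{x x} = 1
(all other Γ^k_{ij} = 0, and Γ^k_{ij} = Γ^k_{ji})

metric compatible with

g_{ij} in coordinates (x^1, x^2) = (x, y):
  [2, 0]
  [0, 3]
Using ∇_k g_{ij} = ∂_k g_{ij} - Γ^m_{ki} g_{mj} - Γ^m_{kj} g_{im}:
∇_x g_{xx} = (0) - (2) - (2) = -4 ≠ 0
So the connection is not metric compatible (it is not the Levi-Civita connection).
No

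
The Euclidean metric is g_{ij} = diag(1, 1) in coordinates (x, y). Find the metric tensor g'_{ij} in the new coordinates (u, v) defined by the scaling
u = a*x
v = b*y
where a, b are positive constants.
Invert the transformation: x = u/a, y = v/b
g'_{ij} = (∂x^k/∂x'^i)(∂x^l/∂x'^j) g_{kl}; with g_{kl} = δ_{kl} this is Σ_k (∂x^k/∂x'^i)(∂x^k/∂x'^j).
Jacobian: ∂x/∂u = 1/a, ∂x/∂v = 0, ∂y/∂u = 0, ∂y/∂v = 1/b
g'_{uu} = (1/a)(1/a) + (0)(0) = 1/a^2
g'_{uv} = (1/a)(0) + (0)(1/b) = 0
g'_{vv} = (0)(0) + (1/b)(1/b) = 1/b^2
g'_{ij} = diag(1/a^2, 1/b^2)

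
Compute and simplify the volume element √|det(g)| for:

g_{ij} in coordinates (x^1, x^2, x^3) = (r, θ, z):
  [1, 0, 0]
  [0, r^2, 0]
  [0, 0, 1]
det(g) = r^2
√|det(g)| = r
Volume element: dV = r dr dθ dz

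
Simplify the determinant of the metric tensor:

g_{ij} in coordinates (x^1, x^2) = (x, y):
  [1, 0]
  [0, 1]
For a 2×2 metric: det(g) = g_{11}·g_{22} - g_{12}·g_{21}
= (1)·(1) - (0)·(0)
= 1 - 0
det(g) = 1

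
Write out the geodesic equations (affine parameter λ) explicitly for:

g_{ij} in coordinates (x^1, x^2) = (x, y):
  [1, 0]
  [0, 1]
Geodesic equation: d^2x^k/dλ^2 + Γ^k_{ij} (dx^i/dλ)(dx^j/dλ) = 0.
All Christoffel symbols vanish, so the geodesics are straight lines:
d^2x/dλ^2 = 0
d^2y/dλ^2 = 0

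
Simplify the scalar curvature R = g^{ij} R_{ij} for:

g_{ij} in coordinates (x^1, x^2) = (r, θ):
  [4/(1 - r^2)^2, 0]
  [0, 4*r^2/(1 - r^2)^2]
Non-zero Christoffel symbols (Γ^k_{ij} = Γ^k_{ji}):
Γ^r_{r r} = 2*r/(1 - r^2)
Γ^r_{θ θ} = (r^3 + r)/(r^2 - 1)
Γ^θ_{r θ} = (-r^2 - 1)/(r^3 - r)
Ricci tensor (R_{ij} = R^k_{ikj}): R_{rr} = -4/(r^2 - 1)^2, R_{rθ} = 0, R_{θθ} = -4*r^2/(r^2 - 1)^2
Inverse metric: g^{rr} = (1 - r^2)^2/4, g^{θθ} = (1 - r^2)^2/(4*r^2)
R = g^{ij} R_{ij} = ((1 - r^2)^2/4)(-4/(r^2 - 1)^2) + ((1 - r^2)^2/(4*r^2))(-4*r^2/(r^2 - 1)^2) = -2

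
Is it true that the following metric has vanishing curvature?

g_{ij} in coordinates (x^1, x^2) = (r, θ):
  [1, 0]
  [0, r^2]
Non-zero Christoffel symbols:
Γ^r_{θ θ} = -r
Γ^θ_{r θ} = 1/r
Ricci tensor: R_{rr} = 0, R_{rθ} = 0, R_{θθ} = 0
All R_{ij} vanish; in 2 dimensions the Riemann tensor is fully determined by the Ricci tensor, so R^i_{jkl} = 0: the metric is flat (curvilinear coordinates on flat space).
Yes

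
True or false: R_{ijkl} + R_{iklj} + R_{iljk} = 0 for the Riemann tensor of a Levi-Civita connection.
This is the first (algebraic) Bianchi identity.
True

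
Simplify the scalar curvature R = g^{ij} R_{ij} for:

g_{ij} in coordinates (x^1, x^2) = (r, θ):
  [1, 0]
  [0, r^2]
Non-zero Christoffel symbols (Γ^k_{ij} = Γ^k_{ji}):
Γ^r_{θ θ} = -r
Γ^θ_{r θ} = 1/r
Ricci tensor (R_{ij} = R^k_{ikj}): R_{rr} = 0, R_{rθ} = 0, R_{θθ} = 0
Inverse metric: g^{rr} = 1, g^{θθ} = 1/r^2
R = g^{ij} R_{ij} = (1)(0) + (1/r^2)(0) = 0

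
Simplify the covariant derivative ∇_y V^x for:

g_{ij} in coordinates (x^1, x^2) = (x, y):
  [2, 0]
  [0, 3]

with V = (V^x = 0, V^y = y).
All Christoffel symbols are zero.
∇_y V^x = ∂_y V^x + Γ^x_{y j} V^j
  = (0) + (0)(0) + (0)(y)
  = 0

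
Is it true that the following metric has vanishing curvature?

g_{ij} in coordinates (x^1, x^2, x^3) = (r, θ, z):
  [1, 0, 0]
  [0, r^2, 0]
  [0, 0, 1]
Non-zero Christoffel symbols:
Γ^r_{θ θ} = -r
Γ^θ_{r θ} = 1/r
Ricci tensor: R_{rr} = 0, R_{rθ} = 0, R_{rz} = 0, R_{θθ} = 0, R_{θz} = 0, R_{zz} = 0
All R_{ij} vanish; in 3 dimensions the Riemann tensor is fully determined by the Ricci tensor, so R^i_{jkl} = 0: the metric is flat (curvilinear coordinates on flat space).
Yes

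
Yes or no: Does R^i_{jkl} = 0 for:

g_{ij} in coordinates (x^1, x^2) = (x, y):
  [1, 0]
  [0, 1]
All metric components are constant, so every Christoffel symbol vanishes and R^i_{jkl} = 0.
Yes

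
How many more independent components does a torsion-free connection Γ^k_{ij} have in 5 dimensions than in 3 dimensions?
Independent components in n dimensions: n × n(n+1)/2 = n^2(n+1)/2.
5D: 5 × 15 = 75
3D: 3 × 6 = 18
Difference = 75 - 18 = 57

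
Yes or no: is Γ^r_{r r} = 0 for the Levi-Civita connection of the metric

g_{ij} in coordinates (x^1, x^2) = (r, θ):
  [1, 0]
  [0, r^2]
Γ^r_{r r} = (1/2) g^{rr} (∂_r g_{rr} + ∂_r g_{rr} - ∂_r g_{rr}) = (1/2)(1)((0) + (0) - (0)) = 0
This equals the proposed value 0.
Yes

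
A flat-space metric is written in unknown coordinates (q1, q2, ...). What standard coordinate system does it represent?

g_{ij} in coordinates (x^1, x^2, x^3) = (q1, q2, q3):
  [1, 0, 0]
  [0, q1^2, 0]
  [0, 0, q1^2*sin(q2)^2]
The line element ds^2 = dq1^2 + q1^2 dq2^2 + q1^2 sin(q2)^2 dq3^2 is dr^2 + r^2 dθ^2 + r^2 sin(θ)^2 dφ^2 with q1 = r, q2 = θ, q3 = φ.
spherical coordinates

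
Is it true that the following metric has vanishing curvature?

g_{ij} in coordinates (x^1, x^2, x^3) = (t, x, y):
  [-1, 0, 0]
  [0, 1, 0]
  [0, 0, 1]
All metric components are constant, so every Christoffel symbol vanishes and R^i_{jkl} = 0.
Yes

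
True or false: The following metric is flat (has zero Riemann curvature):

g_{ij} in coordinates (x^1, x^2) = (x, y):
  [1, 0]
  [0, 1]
All metric components are constant, so every Christoffel symbol vanishes and R^i_{jkl} = 0.
True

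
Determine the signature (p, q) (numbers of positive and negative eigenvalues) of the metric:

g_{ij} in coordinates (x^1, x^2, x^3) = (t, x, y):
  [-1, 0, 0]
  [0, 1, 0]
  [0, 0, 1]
The metric is diagonal, so its eigenvalues are the diagonal entries: -1, 1, 1 (at a generic point, where coordinate-dependent entries are positive).
2 positive, 1 negative.
(2, 1) - Lorentzian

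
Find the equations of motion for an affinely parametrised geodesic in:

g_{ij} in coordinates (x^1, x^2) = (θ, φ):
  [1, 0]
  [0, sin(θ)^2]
Geodesic equation: d^2x^k/dλ^2 + Γ^k_{ij} (dx^i/dλ)(dx^j/dλ) = 0.
Non-zero Christoffel symbols:
Γ^θ_{φ φ} = -sin(2*θ)/2
Γ^φ_{θ φ} = 1/tan(θ)
Substituting (the symmetric pair Γ^k_{ij}, Γ^k_{ji} combines into a factor 2):
d^2θ/dλ^2 - (sin(2*θ)/2) (dφ/dλ)^2 = 0
d^2φ/dλ^2 + (2/tan(θ)) (dθ/dλ)(dφ/dλ) = 0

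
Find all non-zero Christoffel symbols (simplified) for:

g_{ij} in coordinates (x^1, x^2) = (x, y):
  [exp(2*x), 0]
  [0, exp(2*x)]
Using Γ^k_{ij} = (1/2) g^{km} (∂_i g_{mj} + ∂_j g_{mi} - ∂_m g_{ij}); the metric is diagonal, so only the m = k term contributes.
Non-zero symbols (using the symmetry Γ^k_{ij} = Γ^k_{ji}):
Γ^x_{x x} = (1/2) g^{xx} (∂_x g_{xx} + ∂_x g_{xx} - ∂_x g_{xx}) = (1/2)(exp(-2*x))((2*exp(2*x)) + (2*exp(2*x)) - (2*exp(2*x))) = 1
Γ^x_{y y} = (1/2) g^{xx} (∂_y g_{xy} + ∂_y g_{xy} - ∂_x g_{yy}) = (1/2)(exp(-2*x))((0) + (0) - (2*exp(2*x))) = -1
Γ^y_{x y} = (1/2) g^{yy} (∂_x g_{yy} + ∂_y g_{yx} - ∂_y g_{xy}) = (1/2)(exp(-2*x))((2*exp(2*x)) + (0) - (0)) = 1
All other Christoffel symbols are zero.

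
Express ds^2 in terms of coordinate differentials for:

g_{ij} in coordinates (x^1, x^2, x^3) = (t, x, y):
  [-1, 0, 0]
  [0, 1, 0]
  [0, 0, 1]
ds^2 = g_{ij} dx^i dx^j; only the non-zero components contribute.
ds^2 = -dt^2 + dx^2 + dy^2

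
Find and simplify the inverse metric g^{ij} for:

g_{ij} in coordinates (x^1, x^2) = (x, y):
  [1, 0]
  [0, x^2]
The metric is diagonal, so g^{ij} is diagonal with entries 1/g_{ii}: diag(1, 1/(x^2)).
g^{ij}:
  [1, 0]
  [0, 1/x^2]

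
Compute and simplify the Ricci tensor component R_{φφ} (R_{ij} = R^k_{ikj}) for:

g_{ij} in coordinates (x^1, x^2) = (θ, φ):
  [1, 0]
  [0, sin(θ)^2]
Non-zero Christoffel symbols (Γ^k_{ij} = Γ^k_{ji}):
Γ^θ_{φ φ} = -sin(2*θ)/2
Γ^φ_{θ φ} = 1/tan(θ)
R^θ_{φ θ φ} = ∂_θ Γ^θ_{φ φ} - ∂_φ Γ^θ_{φ θ} + Γ^θ_{θ m} Γ^m_{φ φ} - Γ^θ_{φ m} Γ^m_{φ θ}
  = (-cos(2*θ)) - (0) + (0) - (-cos(θ)^2) = sin(θ)^2
R^φ_{φ φ φ} = 0 (a repeated index in an antisymmetric pair)
R_{φφ} = R^θ_{φ θ φ} + R^φ_{φ φ φ} = (sin(θ)^2) + (0) = sin(θ)^2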